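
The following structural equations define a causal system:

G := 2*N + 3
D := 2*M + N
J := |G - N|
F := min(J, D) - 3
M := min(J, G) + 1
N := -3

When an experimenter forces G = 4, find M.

Under do(G=4), the mechanism G := 2*N + 3 is discarded; G is fixed at 4.
J = |G - N|  [with G=4, N=-3]  = 7
M = min(J, G) + 1  [with J=7, G=4]  = 5

5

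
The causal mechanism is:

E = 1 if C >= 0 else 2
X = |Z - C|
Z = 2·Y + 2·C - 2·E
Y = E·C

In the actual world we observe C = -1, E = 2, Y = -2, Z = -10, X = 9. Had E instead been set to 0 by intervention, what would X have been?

do(E=0) replaces the equation E = 1 if C >= 0 else 2 with the constant E = 0.
Y = E·C  [with E=0, C=-1]  = 0
Z = 2·Y + 2·C - 2·E  [with Y=0, C=-1, E=0]  = -2
X = |Z - C|  [with Z=-2, C=-1]  = 1

1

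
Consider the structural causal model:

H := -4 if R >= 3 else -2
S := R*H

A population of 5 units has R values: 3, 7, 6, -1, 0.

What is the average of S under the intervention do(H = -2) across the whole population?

-6

Every unit gets H=-2 under the intervention. S values become -6, -14, -12, 2, 0; E[S|do(H=-2)] = -6.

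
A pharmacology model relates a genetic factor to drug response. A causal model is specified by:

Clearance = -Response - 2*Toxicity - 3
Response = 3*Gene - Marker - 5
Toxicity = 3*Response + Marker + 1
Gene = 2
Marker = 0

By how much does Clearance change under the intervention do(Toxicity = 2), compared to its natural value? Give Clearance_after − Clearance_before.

Intervening sets Toxicity = 2 and removes its equation (Toxicity = 3*Response + Marker + 1).
Response = 3*Gene - Marker - 5  [with Gene=2, Marker=0]  = 1
Clearance = -Response - 2*Toxicity - 3  [with Response=1, Toxicity=2]  = -8
Without intervention: Response = 3*Gene - Marker - 5  [with Gene=2, Marker=0]  = 1; Toxicity = 3*Response + Marker + 1  [with Response=1, Marker=0]  = 4; Clearance = -Response - 2*Toxicity - 3  [with Response=1, Toxicity=4]  = -12.
Change = -8 − (-12) = 4.

4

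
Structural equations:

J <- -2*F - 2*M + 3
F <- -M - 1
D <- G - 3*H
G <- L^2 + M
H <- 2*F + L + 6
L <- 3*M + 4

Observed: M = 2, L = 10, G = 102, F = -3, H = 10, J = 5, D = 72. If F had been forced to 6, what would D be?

18

The intervention breaks the incoming arrows to F: F <- -M - 1 no longer applies, and F = 6.
L = 3*M + 4  [with M=2]  = 10
G = L^2 + M  [with L=10, M=2]  = 102
H = 2*F + L + 6  [with F=6, L=10]  = 28
D = G - 3*H  [with G=102, H=28]  = 18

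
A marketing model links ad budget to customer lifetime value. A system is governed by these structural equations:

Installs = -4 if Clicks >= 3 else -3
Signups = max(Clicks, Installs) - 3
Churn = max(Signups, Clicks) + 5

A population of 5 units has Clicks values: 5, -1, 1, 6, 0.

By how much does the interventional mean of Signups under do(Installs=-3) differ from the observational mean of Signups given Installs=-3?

Every unit gets Installs=-3 under the intervention. Signups values become 2, -4, -2, 3, -3; E[Signups|do(Installs=-3)] = -0.8.
E[Signups|Installs=-3] averages over only the 3 units with Installs=-3 (Clicks = -1, 1, 0): Signups = -4, -2, -3, mean -3.
Difference = -0.8 − (-3) = 2.2.

2.2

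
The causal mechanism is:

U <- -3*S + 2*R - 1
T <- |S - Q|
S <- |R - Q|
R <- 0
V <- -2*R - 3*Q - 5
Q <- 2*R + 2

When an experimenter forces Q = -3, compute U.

Under do(Q=-3), the mechanism Q <- 2*R + 2 is discarded; Q is fixed at -3.
S = |R - Q|  [with R=0, Q=-3]  = 3
U = -3*S + 2*R - 1  [with S=3, R=0]  = -10

-10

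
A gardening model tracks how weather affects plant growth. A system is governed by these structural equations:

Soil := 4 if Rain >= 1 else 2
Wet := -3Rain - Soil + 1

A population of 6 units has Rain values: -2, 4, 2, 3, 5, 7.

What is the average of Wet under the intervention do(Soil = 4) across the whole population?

do(Soil=4) breaks Soil's dependence on Rain. With Soil=4 fixed, Wet across the units is 3, -15, -9, -12, -18, -24, mean -12.5.

-12.5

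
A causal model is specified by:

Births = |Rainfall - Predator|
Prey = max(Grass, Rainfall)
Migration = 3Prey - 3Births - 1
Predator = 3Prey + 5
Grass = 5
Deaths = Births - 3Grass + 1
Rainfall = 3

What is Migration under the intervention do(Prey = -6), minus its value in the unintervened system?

The intervention breaks the incoming arrows to Prey: Prey = max(Grass, Rainfall) no longer applies, and Prey = -6.
Predator = 3Prey + 5  [with Prey=-6]  = -13
Births = |Rainfall - Predator|  [with Rainfall=3, Predator=-13]  = 16
Migration = 3Prey - 3Births - 1  [with Prey=-6, Births=16]  = -67
Without intervention: Prey = max(Grass, Rainfall)  [with Grass=5, Rainfall=3]  = 5; Predator = 3Prey + 5  [with Prey=5]  = 20; Births = |Rainfall - Predator|  [with Rainfall=3, Predator=20]  = 17; Migration = 3Prey - 3Births - 1  [with Prey=5, Births=17]  = -37.
Change = -67 − (-37) = -30.

-30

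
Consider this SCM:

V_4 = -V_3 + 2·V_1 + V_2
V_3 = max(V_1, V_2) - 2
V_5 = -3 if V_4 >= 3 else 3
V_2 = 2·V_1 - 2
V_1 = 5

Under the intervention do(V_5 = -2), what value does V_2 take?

Under do(V_5=-2), the mechanism V_5 = -3 if V_4 >= 3 else 3 is discarded; V_5 is fixed at -2.
No directed path runs from V_5 to V_2, so V_2 keeps its natural value.
V_2 = 2·V_1 - 2  [with V_1=5]  = 8

8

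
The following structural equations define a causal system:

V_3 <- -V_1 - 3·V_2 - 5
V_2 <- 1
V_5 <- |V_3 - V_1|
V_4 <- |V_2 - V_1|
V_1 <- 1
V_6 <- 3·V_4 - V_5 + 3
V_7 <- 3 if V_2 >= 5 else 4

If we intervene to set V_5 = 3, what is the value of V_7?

Under do(V_5=3), the mechanism V_5 <- |V_3 - V_1| is discarded; V_5 is fixed at 3.
Since V_7 is not a descendant of the intervened variable, it is unaffected.
V_7 = 3 if V_2 >= 5 else 4  [with V_2=1]  = 4

4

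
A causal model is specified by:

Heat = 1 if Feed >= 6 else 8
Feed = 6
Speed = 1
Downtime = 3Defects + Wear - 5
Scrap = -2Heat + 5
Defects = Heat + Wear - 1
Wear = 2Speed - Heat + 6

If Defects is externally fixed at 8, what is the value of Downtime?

26

Under do(Defects=8), the mechanism Defects = Heat + Wear - 1 is discarded; Defects is fixed at 8.
Heat = 1 if Feed >= 6 else 8  [with Feed=6]  = 1
Wear = 2Speed - Heat + 6  [with Speed=1, Heat=1]  = 7
Downtime = 3Defects + Wear - 5  [with Defects=8, Wear=7]  = 26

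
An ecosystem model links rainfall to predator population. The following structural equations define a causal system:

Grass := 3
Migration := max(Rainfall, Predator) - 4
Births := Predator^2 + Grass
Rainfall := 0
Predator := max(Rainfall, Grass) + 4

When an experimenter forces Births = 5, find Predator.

Under do(Births=5), the mechanism Births := Predator^2 + Grass is discarded; Births is fixed at 5.
Since Predator is not a descendant of the intervened variable, it is unaffected.
Predator = max(Rainfall, Grass) + 4  [with Rainfall=0, Grass=3]  = 7

7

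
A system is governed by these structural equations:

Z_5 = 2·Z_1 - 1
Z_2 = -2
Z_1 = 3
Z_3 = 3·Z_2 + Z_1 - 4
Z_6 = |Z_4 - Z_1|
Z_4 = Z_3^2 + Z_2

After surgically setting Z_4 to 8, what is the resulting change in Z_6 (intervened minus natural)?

-39

Under do(Z_4=8), the mechanism Z_4 = Z_3^2 + Z_2 is discarded; Z_4 is fixed at 8.
Z_6 = |Z_4 - Z_1|  [with Z_4=8, Z_1=3]  = 5
Without intervention: Z_3 = 3·Z_2 + Z_1 - 4  [with Z_2=-2, Z_1=3]  = -7; Z_4 = Z_3^2 + Z_2  [with Z_3=-7, Z_2=-2]  = 47; Z_6 = |Z_4 - Z_1|  [with Z_4=47, Z_1=3]  = 44.
Change = 5 − 44 = -39.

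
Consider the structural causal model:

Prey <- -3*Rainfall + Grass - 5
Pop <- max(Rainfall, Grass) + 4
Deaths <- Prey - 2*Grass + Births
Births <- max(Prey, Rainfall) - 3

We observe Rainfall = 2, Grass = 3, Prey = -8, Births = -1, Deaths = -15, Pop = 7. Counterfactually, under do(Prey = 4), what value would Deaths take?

-1

do(Prey=4) replaces the equation Prey <- -3*Rainfall + Grass - 5 with the constant Prey = 4.
Births = max(Prey, Rainfall) - 3  [with Prey=4, Rainfall=2]  = 1
Deaths = Prey - 2*Grass + Births  [with Prey=4, Grass=3, Births=1]  = -1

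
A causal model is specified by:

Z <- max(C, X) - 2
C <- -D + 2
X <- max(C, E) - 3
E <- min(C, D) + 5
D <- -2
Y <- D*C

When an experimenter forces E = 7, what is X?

4

The intervention breaks the incoming arrows to E: E <- min(C, D) + 5 no longer applies, and E = 7.
C = -D + 2  [with D=-2]  = 4
X = max(C, E) - 3  [with C=4, E=7]  = 4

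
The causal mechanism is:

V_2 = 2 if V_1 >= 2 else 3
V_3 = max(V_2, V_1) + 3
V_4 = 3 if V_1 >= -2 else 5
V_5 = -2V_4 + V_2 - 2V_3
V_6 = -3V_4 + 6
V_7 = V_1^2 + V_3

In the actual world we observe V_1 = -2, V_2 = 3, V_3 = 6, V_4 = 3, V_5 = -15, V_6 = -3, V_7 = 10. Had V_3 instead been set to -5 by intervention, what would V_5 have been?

7

do(V_3=-5) replaces the equation V_3 = max(V_2, V_1) + 3 with the constant V_3 = -5.
V_2 = 2 if V_1 >= 2 else 3  [with V_1=-2]  = 3
V_4 = 3 if V_1 >= -2 else 5  [with V_1=-2]  = 3
V_5 = -2V_4 + V_2 - 2V_3  [with V_4=3, V_2=3, V_3=-5]  = 7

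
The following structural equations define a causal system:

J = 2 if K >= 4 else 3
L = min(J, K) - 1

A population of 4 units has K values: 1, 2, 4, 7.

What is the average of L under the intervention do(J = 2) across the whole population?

The intervention sets J=2 in all 4 units regardless of K. Recomputing L per unit gives 0, 1, 1, 1; average 0.75.

0.75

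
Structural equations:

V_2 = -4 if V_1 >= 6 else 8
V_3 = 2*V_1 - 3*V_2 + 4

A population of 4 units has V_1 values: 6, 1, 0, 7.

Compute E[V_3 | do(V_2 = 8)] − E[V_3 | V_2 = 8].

Every unit gets V_2=8 under the intervention. V_3 values become -8, -18, -20, -6; E[V_3|do(V_2=8)] = -13.
Observing V_2=8 restricts to units where V_2's equation naturally yields 8: V_1 ∈ {1, 0}. In that subpopulation V_3 = -18, -20, mean -19.
Difference = -13 − (-19) = 6.

6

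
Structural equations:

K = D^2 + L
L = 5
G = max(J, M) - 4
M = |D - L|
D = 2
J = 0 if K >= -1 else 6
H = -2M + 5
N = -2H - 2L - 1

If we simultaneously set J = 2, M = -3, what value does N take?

Setting J = 2, M = -3 by intervention discards those variables' equations.
H = -2M + 5  [with M=-3]  = 11
N = -2H - 2L - 1  [with H=11, L=5]  = -33

-33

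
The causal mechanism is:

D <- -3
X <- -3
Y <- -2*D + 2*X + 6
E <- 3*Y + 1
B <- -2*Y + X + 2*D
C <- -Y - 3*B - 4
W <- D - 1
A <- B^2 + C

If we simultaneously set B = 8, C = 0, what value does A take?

Setting B = 8, C = 0 by intervention discards those variables' equations.
A = B^2 + C  [with B=8, C=0]  = 64

64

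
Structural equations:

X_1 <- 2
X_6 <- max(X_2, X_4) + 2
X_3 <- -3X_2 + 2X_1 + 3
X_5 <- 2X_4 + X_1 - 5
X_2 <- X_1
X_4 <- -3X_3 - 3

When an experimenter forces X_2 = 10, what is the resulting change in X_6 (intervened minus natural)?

64

Under do(X_2=10), the mechanism X_2 <- X_1 is discarded; X_2 is fixed at 10.
X_3 = -3X_2 + 2X_1 + 3  [with X_2=10, X_1=2]  = -23
X_4 = -3X_3 - 3  [with X_3=-23]  = 66
X_6 = max(X_2, X_4) + 2  [with X_2=10, X_4=66]  = 68
Without intervention: X_2 = X_1  [with X_1=2]  = 2; X_3 = -3X_2 + 2X_1 + 3  [with X_2=2, X_1=2]  = 1; X_4 = -3X_3 - 3  [with X_3=1]  = -6; X_6 = max(X_2, X_4) + 2  [with X_2=2, X_4=-6]  = 4.
Change = 68 − 4 = 64.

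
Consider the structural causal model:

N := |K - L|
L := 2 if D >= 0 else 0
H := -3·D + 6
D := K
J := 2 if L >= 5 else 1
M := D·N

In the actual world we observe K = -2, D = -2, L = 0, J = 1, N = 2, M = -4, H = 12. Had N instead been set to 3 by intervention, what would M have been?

The intervention breaks the incoming arrows to N: N := |K - L| no longer applies, and N = 3.
D = K  [with K=-2]  = -2
M = D·N  [with D=-2, N=3]  = -6

-6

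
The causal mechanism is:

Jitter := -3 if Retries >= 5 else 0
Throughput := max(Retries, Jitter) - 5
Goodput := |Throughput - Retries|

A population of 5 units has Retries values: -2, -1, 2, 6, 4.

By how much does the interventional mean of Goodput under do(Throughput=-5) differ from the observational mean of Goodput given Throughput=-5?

3.3

The intervention sets Throughput=-5 in all 5 units regardless of Retries. Recomputing Goodput per unit gives 3, 4, 7, 11, 9; average 6.8.
Conditioning on Throughput=-5 selects the 2 unit(s) with Retries ∈ {-2, -1}. Their Goodput values: 3, 4. Mean = 3.5.
Difference = 6.8 − 3.5 = 3.3.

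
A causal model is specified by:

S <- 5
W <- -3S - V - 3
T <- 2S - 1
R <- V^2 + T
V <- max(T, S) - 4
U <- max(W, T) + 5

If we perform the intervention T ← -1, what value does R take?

0

do(T=-1) replaces the equation T <- 2S - 1 with the constant T = -1.
V = max(T, S) - 4  [with T=-1, S=5]  = 1
R = V^2 + T  [with V=1, T=-1]  = 0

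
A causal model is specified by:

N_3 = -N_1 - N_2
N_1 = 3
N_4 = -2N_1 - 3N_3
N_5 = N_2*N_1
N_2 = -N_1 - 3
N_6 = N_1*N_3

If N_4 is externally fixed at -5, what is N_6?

9

Under do(N_4=-5), the mechanism N_4 = -2N_1 - 3N_3 is discarded; N_4 is fixed at -5.
Since N_6 is not a descendant of the intervened variable, it is unaffected.
N_2 = -N_1 - 3  [with N_1=3]  = -6
N_3 = -N_1 - N_2  [with N_1=3, N_2=-6]  = 3
N_6 = N_1*N_3  [with N_1=3, N_3=3]  = 9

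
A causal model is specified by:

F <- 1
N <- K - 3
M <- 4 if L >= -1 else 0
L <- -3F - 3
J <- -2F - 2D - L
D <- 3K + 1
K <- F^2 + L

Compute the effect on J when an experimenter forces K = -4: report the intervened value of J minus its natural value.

do(K=-4) replaces the equation K <- F^2 + L with the constant K = -4.
L = -3F - 3  [with F=1]  = -6
D = 3K + 1  [with K=-4]  = -11
J = -2F - 2D - L  [with F=1, D=-11, L=-6]  = 26
Without intervention: L = -3F - 3  [with F=1]  = -6; K = F^2 + L  [with F=1, L=-6]  = -5; D = 3K + 1  [with K=-5]  = -14; J = -2F - 2D - L  [with F=1, D=-14, L=-6]  = 32.
Change = 26 − 32 = -6.

-6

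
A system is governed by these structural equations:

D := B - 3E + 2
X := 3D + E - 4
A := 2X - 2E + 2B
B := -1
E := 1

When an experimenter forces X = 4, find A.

4

Intervening sets X = 4 and removes its equation (X := 3D + E - 4).
A = 2X - 2E + 2B  [with X=4, E=1, B=-1]  = 4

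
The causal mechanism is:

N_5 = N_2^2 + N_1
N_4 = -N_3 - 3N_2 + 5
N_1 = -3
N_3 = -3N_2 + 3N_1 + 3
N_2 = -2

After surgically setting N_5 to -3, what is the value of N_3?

do(N_5=-3) replaces the equation N_5 = N_2^2 + N_1 with the constant N_5 = -3.
N_3 is not downstream of the intervention, so its value is determined by the original equations.
N_3 = -3N_2 + 3N_1 + 3  [with N_2=-2, N_1=-3]  = 0

0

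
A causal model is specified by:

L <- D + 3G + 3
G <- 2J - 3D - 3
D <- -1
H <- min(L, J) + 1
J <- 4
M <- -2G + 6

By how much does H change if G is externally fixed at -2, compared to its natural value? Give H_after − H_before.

-8

The intervention breaks the incoming arrows to G: G <- 2J - 3D - 3 no longer applies, and G = -2.
L = D + 3G + 3  [with D=-1, G=-2]  = -4
H = min(L, J) + 1  [with L=-4, J=4]  = -3
Without intervention: G = 2J - 3D - 3  [with J=4, D=-1]  = 8; L = D + 3G + 3  [with D=-1, G=8]  = 26; H = min(L, J) + 1  [with L=26, J=4]  = 5.
Change = -3 − 5 = -8.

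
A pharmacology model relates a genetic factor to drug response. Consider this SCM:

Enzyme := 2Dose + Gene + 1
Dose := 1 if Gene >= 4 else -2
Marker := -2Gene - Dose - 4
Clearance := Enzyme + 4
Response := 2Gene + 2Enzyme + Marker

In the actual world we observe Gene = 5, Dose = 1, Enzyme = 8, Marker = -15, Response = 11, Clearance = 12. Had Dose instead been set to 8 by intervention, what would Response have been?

32

do(Dose=8) replaces the equation Dose := 1 if Gene >= 4 else -2 with the constant Dose = 8.
Enzyme = 2Dose + Gene + 1  [with Dose=8, Gene=5]  = 22
Marker = -2Gene - Dose - 4  [with Gene=5, Dose=8]  = -22
Response = 2Gene + 2Enzyme + Marker  [with Gene=5, Enzyme=22, Marker=-22]  = 32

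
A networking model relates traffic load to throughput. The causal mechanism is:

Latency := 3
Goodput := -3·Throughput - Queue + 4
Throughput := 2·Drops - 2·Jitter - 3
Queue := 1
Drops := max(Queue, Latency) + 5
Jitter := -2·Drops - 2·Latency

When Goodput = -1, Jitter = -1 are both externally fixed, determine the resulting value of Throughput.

15

Setting Goodput = -1, Jitter = -1 by intervention discards those variables' equations.
Drops = max(Queue, Latency) + 5  [with Queue=1, Latency=3]  = 8
Throughput = 2·Drops - 2·Jitter - 3  [with Drops=8, Jitter=-1]  = 15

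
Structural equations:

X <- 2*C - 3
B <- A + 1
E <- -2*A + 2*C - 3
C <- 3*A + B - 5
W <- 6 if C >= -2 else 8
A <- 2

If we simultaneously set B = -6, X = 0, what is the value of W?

Setting B = -6, X = 0 by intervention discards those variables' equations.
C = 3*A + B - 5  [with A=2, B=-6]  = -5
W = 6 if C >= -2 else 8  [with C=-5]  = 8

8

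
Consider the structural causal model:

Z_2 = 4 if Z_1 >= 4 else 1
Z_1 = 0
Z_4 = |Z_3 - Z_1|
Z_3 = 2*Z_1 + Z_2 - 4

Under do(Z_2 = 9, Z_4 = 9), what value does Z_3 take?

The joint intervention fixes Z_2 = 9, Z_4 = 9, removing each variable's own equation.
Z_3 = 2*Z_1 + Z_2 - 4  [with Z_1=0, Z_2=9]  = 5

5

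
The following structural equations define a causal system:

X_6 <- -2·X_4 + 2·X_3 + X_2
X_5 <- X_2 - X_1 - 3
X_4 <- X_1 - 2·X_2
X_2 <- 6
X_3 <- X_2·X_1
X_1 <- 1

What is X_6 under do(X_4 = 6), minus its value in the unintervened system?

-34

Under do(X_4=6), the mechanism X_4 <- X_1 - 2·X_2 is discarded; X_4 is fixed at 6.
X_3 = X_2·X_1  [with X_2=6, X_1=1]  = 6
X_6 = -2·X_4 + 2·X_3 + X_2  [with X_4=6, X_3=6, X_2=6]  = 6
Without intervention: X_3 = X_2·X_1  [with X_2=6, X_1=1]  = 6; X_4 = X_1 - 2·X_2  [with X_1=1, X_2=6]  = -11; X_6 = -2·X_4 + 2·X_3 + X_2  [with X_4=-11, X_3=6, X_2=6]  = 40.
Change = 6 − 40 = -34.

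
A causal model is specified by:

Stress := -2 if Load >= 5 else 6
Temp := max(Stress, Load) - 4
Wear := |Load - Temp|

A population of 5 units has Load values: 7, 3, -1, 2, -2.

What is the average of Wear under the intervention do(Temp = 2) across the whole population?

do(Temp=2) breaks Temp's dependence on Load. With Temp=2 fixed, Wear across the units is 5, 1, 3, 0, 4, mean 2.6.

2.6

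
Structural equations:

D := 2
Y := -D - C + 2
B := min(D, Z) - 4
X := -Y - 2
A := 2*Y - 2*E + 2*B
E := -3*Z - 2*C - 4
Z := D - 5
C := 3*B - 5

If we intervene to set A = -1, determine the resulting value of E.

Intervening sets A = -1 and removes its equation (A := 2*Y - 2*E + 2*B).
Since E is not a descendant of the intervened variable, it is unaffected.
Z = D - 5  [with D=2]  = -3
B = min(D, Z) - 4  [with D=2, Z=-3]  = -7
C = 3*B - 5  [with B=-7]  = -26
E = -3*Z - 2*C - 4  [with Z=-3, C=-26]  = 57

57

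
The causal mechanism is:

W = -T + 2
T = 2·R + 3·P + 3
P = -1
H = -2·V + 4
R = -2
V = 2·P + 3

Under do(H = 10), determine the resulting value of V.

do(H=10) replaces the equation H = -2·V + 4 with the constant H = 10.
V is not downstream of the intervention, so its value is determined by the original equations.
V = 2·P + 3  [with P=-1]  = 1

1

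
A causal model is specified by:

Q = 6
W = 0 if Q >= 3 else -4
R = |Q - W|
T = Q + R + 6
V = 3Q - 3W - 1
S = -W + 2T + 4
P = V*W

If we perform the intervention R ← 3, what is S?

34

The intervention breaks the incoming arrows to R: R = |Q - W| no longer applies, and R = 3.
W = 0 if Q >= 3 else -4  [with Q=6]  = 0
T = Q + R + 6  [with Q=6, R=3]  = 15
S = -W + 2T + 4  [with W=0, T=15]  = 34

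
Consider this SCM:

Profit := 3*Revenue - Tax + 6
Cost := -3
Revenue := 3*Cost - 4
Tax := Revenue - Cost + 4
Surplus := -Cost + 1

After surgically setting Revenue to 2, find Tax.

The intervention breaks the incoming arrows to Revenue: Revenue := 3*Cost - 4 no longer applies, and Revenue = 2.
Tax = Revenue - Cost + 4  [with Revenue=2, Cost=-3]  = 9

9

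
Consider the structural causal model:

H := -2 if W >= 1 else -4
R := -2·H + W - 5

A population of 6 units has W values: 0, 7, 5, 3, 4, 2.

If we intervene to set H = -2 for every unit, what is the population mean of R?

The intervention sets H=-2 in all 6 units regardless of W. Recomputing R per unit gives -1, 6, 4, 2, 3, 1; average 2.5.

2.5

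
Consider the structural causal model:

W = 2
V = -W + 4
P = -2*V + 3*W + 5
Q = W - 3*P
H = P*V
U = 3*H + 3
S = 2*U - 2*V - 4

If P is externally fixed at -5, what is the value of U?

-27

The intervention breaks the incoming arrows to P: P = -2*V + 3*W + 5 no longer applies, and P = -5.
V = -W + 4  [with W=2]  = 2
H = P*V  [with P=-5, V=2]  = -10
U = 3*H + 3  [with H=-10]  = -27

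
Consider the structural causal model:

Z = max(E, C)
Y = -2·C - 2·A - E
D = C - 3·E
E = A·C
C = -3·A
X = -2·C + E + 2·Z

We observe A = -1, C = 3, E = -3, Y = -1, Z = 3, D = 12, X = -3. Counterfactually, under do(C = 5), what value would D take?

20

Under do(C=5), the mechanism C = -3·A is discarded; C is fixed at 5.
E = A·C  [with A=-1, C=5]  = -5
D = C - 3·E  [with C=5, E=-5]  = 20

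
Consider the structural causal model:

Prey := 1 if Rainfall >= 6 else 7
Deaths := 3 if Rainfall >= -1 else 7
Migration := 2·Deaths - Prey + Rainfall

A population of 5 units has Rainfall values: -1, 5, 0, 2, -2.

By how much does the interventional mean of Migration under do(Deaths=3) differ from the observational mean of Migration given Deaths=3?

-0.7

The intervention sets Deaths=3 in all 5 units regardless of Rainfall. Recomputing Migration per unit gives -2, 4, -1, 1, -3; average -0.2.
E[Migration|Deaths=3] averages over only the 4 units with Deaths=3 (Rainfall = -1, 5, 0, 2): Migration = -2, 4, -1, 1, mean 0.5.
Difference = -0.2 − 0.5 = -0.7.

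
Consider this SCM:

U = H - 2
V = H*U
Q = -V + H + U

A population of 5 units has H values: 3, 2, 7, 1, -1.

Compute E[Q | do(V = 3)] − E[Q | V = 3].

2.8

Under do(V=3), V's equation is replaced by V=3 for every unit. Per-unit Q: 1, -1, 9, -3, -7. Mean = -0.2.
Conditioning on V=3 selects the 2 unit(s) with H ∈ {3, -1}. Their Q values: 1, -7. Mean = -3.
Difference = -0.2 − (-3) = 2.8.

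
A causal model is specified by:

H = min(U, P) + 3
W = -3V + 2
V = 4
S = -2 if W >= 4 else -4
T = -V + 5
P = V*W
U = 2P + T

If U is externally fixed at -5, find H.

-37

The intervention breaks the incoming arrows to U: U = 2P + T no longer applies, and U = -5.
W = -3V + 2  [with V=4]  = -10
P = V*W  [with V=4, W=-10]  = -40
H = min(U, P) + 3  [with U=-5, P=-40]  = -37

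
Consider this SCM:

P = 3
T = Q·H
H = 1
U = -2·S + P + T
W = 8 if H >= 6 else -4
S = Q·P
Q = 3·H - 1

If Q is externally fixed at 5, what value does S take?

Intervening sets Q = 5 and removes its equation (Q = 3·H - 1).
S = Q·P  [with Q=5, P=3]  = 15

15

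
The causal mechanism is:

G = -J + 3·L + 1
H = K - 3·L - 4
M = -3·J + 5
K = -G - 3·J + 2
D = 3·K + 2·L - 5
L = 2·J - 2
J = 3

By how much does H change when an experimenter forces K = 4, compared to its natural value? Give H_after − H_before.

Intervening sets K = 4 and removes its equation (K = -G - 3·J + 2).
L = 2·J - 2  [with J=3]  = 4
H = K - 3·L - 4  [with K=4, L=4]  = -12
Without intervention: L = 2·J - 2  [with J=3]  = 4; G = -J + 3·L + 1  [with J=3, L=4]  = 10; K = -G - 3·J + 2  [with G=10, J=3]  = -17; H = K - 3·L - 4  [with K=-17, L=4]  = -33.
Change = -12 − (-33) = 21.

21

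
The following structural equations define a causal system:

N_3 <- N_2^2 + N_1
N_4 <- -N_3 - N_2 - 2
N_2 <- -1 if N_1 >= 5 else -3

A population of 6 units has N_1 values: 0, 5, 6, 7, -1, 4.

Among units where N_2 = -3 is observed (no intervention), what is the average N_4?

Observing N_2=-3 restricts to units where N_2's equation naturally yields -3: N_1 ∈ {0, -1, 4}. In that subpopulation N_4 = -8, -7, -12, mean -9.

-9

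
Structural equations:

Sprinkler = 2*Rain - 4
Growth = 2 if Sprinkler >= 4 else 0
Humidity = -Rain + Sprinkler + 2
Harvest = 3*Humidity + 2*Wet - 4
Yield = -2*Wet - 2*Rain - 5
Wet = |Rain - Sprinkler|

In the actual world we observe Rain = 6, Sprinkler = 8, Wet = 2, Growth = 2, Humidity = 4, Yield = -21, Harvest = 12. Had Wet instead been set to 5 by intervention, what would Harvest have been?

18

The intervention breaks the incoming arrows to Wet: Wet = |Rain - Sprinkler| no longer applies, and Wet = 5.
Sprinkler = 2*Rain - 4  [with Rain=6]  = 8
Humidity = -Rain + Sprinkler + 2  [with Rain=6, Sprinkler=8]  = 4
Harvest = 3*Humidity + 2*Wet - 4  [with Humidity=4, Wet=5]  = 18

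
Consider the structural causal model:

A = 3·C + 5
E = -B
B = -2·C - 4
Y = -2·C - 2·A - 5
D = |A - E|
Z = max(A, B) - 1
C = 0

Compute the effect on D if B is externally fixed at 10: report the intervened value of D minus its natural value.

Under do(B=10), the mechanism B = -2·C - 4 is discarded; B is fixed at 10.
E = -B  [with B=10]  = -10
A = 3·C + 5  [with C=0]  = 5
D = |A - E|  [with A=5, E=-10]  = 15
Without intervention: B = -2·C - 4  [with C=0]  = -4; E = -B  [with B=-4]  = 4; A = 3·C + 5  [with C=0]  = 5; D = |A - E|  [with A=5, E=4]  = 1.
Change = 15 − 1 = 14.

14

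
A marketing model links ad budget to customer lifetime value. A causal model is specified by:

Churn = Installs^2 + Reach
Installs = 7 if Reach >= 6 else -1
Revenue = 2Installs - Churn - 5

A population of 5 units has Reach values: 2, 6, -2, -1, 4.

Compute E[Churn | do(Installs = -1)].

2.8

Under do(Installs=-1), Installs's equation is replaced by Installs=-1 for every unit. Per-unit Churn: 3, 7, -1, 0, 5. Mean = 2.8.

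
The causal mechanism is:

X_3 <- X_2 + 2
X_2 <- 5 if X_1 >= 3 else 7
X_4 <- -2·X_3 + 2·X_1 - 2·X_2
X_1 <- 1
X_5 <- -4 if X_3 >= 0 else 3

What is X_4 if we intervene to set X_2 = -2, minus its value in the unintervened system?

Under do(X_2=-2), the mechanism X_2 <- 5 if X_1 >= 3 else 7 is discarded; X_2 is fixed at -2.
X_3 = X_2 + 2  [with X_2=-2]  = 0
X_4 = -2·X_3 + 2·X_1 - 2·X_2  [with X_3=0, X_1=1, X_2=-2]  = 6
Without intervention: X_2 = 5 if X_1 >= 3 else 7  [with X_1=1]  = 7; X_3 = X_2 + 2  [with X_2=7]  = 9; X_4 = -2·X_3 + 2·X_1 - 2·X_2  [with X_3=9, X_1=1, X_2=7]  = -30.
Change = 6 − (-30) = 36.

36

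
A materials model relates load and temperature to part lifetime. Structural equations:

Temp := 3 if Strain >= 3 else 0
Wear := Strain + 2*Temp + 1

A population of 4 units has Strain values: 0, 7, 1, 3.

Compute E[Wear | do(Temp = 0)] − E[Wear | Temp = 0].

2.25

Under do(Temp=0), Temp's equation is replaced by Temp=0 for every unit. Per-unit Wear: 1, 8, 2, 4. Mean = 3.75.
E[Wear|Temp=0] averages over only the 2 units with Temp=0 (Strain = 0, 1): Wear = 1, 2, mean 1.5.
Difference = 3.75 − 1.5 = 2.25.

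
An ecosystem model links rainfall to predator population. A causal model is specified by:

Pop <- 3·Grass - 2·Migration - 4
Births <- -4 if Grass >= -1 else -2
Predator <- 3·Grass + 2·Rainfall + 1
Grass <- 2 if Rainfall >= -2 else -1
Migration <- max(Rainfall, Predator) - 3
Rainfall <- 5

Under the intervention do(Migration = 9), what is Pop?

-16

The intervention breaks the incoming arrows to Migration: Migration <- max(Rainfall, Predator) - 3 no longer applies, and Migration = 9.
Grass = 2 if Rainfall >= -2 else -1  [with Rainfall=5]  = 2
Pop = 3·Grass - 2·Migration - 4  [with Grass=2, Migration=9]  = -16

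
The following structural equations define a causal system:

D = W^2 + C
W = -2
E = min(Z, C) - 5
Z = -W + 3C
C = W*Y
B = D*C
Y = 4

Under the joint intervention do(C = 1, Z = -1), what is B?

5

Setting C = 1, Z = -1 by intervention discards those variables' equations.
D = W^2 + C  [with W=-2, C=1]  = 5
B = D*C  [with D=5, C=1]  = 5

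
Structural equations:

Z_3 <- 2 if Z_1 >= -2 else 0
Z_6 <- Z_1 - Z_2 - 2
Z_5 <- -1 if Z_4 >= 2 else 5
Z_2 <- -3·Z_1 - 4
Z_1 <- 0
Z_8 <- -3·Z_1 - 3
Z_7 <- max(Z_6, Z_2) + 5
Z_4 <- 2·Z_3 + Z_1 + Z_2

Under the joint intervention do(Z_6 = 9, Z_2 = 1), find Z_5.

The joint intervention fixes Z_6 = 9, Z_2 = 1, removing each variable's own equation.
Z_3 = 2 if Z_1 >= -2 else 0  [with Z_1=0]  = 2
Z_4 = 2·Z_3 + Z_1 + Z_2  [with Z_3=2, Z_1=0, Z_2=1]  = 5
Z_5 = -1 if Z_4 >= 2 else 5  [with Z_4=5]  = -1

-1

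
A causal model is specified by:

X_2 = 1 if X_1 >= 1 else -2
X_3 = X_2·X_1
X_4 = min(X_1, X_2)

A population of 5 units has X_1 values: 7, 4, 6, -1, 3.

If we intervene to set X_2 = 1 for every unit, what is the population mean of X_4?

0.6

The intervention sets X_2=1 in all 5 units regardless of X_1. Recomputing X_4 per unit gives 1, 1, 1, -1, 1; average 0.6.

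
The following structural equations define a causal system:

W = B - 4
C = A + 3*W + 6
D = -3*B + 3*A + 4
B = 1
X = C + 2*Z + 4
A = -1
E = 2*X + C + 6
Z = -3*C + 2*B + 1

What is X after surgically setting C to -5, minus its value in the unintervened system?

Under do(C=-5), the mechanism C = A + 3*W + 6 is discarded; C is fixed at -5.
Z = -3*C + 2*B + 1  [with C=-5, B=1]  = 18
X = C + 2*Z + 4  [with C=-5, Z=18]  = 35
Without intervention: W = B - 4  [with B=1]  = -3; C = A + 3*W + 6  [with A=-1, W=-3]  = -4; Z = -3*C + 2*B + 1  [with C=-4, B=1]  = 15; X = C + 2*Z + 4  [with C=-4, Z=15]  = 30.
Change = 35 − 30 = 5.

5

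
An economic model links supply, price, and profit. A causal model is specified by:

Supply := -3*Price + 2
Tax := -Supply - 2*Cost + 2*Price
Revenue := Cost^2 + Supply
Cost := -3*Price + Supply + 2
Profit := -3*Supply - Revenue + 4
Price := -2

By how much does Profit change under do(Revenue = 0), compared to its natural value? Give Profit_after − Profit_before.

264

Under do(Revenue=0), the mechanism Revenue := Cost^2 + Supply is discarded; Revenue is fixed at 0.
Supply = -3*Price + 2  [with Price=-2]  = 8
Profit = -3*Supply - Revenue + 4  [with Supply=8, Revenue=0]  = -20
Without intervention: Supply = -3*Price + 2  [with Price=-2]  = 8; Cost = -3*Price + Supply + 2  [with Price=-2, Supply=8]  = 16; Revenue = Cost^2 + Supply  [with Cost=16, Supply=8]  = 264; Profit = -3*Supply - Revenue + 4  [with Supply=8, Revenue=264]  = -284.
Change = -20 − (-284) = 264.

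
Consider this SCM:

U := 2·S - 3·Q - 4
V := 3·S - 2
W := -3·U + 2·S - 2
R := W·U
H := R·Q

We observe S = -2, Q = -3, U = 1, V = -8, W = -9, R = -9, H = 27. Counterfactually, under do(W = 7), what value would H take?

Under do(W=7), the mechanism W := -3·U + 2·S - 2 is discarded; W is fixed at 7.
U = 2·S - 3·Q - 4  [with S=-2, Q=-3]  = 1
R = W·U  [with W=7, U=1]  = 7
H = R·Q  [with R=7, Q=-3]  = -21

-21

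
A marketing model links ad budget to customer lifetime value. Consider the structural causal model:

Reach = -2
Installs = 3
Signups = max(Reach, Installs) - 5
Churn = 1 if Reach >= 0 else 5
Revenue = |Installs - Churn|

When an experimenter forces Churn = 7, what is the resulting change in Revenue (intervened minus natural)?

2

Intervening sets Churn = 7 and removes its equation (Churn = 1 if Reach >= 0 else 5).
Revenue = |Installs - Churn|  [with Installs=3, Churn=7]  = 4
Without intervention: Churn = 1 if Reach >= 0 else 5  [with Reach=-2]  = 5; Revenue = |Installs - Churn|  [with Installs=3, Churn=5]  = 2.
Change = 4 − 2 = 2.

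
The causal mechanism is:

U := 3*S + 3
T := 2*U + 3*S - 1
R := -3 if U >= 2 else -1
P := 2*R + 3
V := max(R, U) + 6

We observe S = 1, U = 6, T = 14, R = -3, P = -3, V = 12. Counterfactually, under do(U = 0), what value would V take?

Under do(U=0), the mechanism U := 3*S + 3 is discarded; U is fixed at 0.
R = -3 if U >= 2 else -1  [with U=0]  = -1
V = max(R, U) + 6  [with R=-1, U=0]  = 6

6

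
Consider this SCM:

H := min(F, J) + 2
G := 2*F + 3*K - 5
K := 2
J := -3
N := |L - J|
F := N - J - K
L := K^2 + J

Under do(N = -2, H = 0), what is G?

The joint intervention fixes N = -2, H = 0, removing each variable's own equation.
F = N - J - K  [with N=-2, J=-3, K=2]  = -1
G = 2*F + 3*K - 5  [with F=-1, K=2]  = -1

-1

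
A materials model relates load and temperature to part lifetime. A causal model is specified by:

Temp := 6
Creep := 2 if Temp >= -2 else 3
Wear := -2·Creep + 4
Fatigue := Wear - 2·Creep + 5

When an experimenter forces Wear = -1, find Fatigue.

0

The intervention breaks the incoming arrows to Wear: Wear := -2·Creep + 4 no longer applies, and Wear = -1.
Creep = 2 if Temp >= -2 else 3  [with Temp=6]  = 2
Fatigue = Wear - 2·Creep + 5  [with Wear=-1, Creep=2]  = 0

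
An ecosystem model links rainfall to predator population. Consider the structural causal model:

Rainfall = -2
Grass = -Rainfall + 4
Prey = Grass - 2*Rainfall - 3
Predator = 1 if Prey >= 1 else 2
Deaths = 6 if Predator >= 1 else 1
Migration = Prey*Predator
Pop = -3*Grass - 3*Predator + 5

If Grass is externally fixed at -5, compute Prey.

-4

The intervention breaks the incoming arrows to Grass: Grass = -Rainfall + 4 no longer applies, and Grass = -5.
Prey = Grass - 2*Rainfall - 3  [with Grass=-5, Rainfall=-2]  = -4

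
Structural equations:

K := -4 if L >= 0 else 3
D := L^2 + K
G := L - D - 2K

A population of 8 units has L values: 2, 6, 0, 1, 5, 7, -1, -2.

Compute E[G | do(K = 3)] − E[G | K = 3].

-8.75

Every unit gets K=3 under the intervention. G values become -11, -39, -9, -9, -29, -51, -11, -15; E[G|do(K=3)] = -21.75.
Observing K=3 restricts to units where K's equation naturally yields 3: L ∈ {-1, -2}. In that subpopulation G = -11, -15, mean -13.
Difference = -21.75 − (-13) = -8.75.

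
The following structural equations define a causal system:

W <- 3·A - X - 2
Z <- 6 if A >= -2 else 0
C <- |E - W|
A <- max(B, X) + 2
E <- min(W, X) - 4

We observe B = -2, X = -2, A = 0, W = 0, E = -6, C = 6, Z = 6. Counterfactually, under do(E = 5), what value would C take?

The intervention breaks the incoming arrows to E: E <- min(W, X) - 4 no longer applies, and E = 5.
A = max(B, X) + 2  [with B=-2, X=-2]  = 0
W = 3·A - X - 2  [with A=0, X=-2]  = 0
C = |E - W|  [with E=5, W=0]  = 5

5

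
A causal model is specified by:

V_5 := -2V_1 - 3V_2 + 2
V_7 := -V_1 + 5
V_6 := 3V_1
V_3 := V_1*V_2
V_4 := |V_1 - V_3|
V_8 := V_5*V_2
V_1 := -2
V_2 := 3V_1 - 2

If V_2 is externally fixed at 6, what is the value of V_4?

10

Under do(V_2=6), the mechanism V_2 := 3V_1 - 2 is discarded; V_2 is fixed at 6.
V_3 = V_1*V_2  [with V_1=-2, V_2=6]  = -12
V_4 = |V_1 - V_3|  [with V_1=-2, V_3=-12]  = 10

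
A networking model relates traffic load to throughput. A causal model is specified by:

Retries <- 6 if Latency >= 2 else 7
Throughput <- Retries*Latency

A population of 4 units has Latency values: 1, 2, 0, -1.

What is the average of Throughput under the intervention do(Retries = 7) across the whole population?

3.5

Every unit gets Retries=7 under the intervention. Throughput values become 7, 14, 0, -7; E[Throughput|do(Retries=7)] = 3.5.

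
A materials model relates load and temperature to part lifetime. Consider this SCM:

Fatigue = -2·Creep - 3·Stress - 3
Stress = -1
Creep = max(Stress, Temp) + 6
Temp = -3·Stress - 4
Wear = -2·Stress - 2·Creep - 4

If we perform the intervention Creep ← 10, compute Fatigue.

-20

do(Creep=10) replaces the equation Creep = max(Stress, Temp) + 6 with the constant Creep = 10.
Fatigue = -2·Creep - 3·Stress - 3  [with Creep=10, Stress=-1]  = -20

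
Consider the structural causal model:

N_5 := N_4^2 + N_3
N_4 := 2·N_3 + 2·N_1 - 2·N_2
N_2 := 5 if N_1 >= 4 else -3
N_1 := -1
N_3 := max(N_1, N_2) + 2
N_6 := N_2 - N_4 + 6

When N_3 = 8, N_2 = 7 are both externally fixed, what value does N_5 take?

Setting N_3 = 8, N_2 = 7 by intervention discards those variables' equations.
N_4 = 2·N_3 + 2·N_1 - 2·N_2  [with N_3=8, N_1=-1, N_2=7]  = 0
N_5 = N_4^2 + N_3  [with N_4=0, N_3=8]  = 8

8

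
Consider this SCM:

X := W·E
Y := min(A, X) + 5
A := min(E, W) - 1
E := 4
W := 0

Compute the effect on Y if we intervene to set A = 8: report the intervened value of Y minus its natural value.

Intervening sets A = 8 and removes its equation (A := min(E, W) - 1).
X = W·E  [with W=0, E=4]  = 0
Y = min(A, X) + 5  [with A=8, X=0]  = 5
Without intervention: X = W·E  [with W=0, E=4]  = 0; A = min(E, W) - 1  [with E=4, W=0]  = -1; Y = min(A, X) + 5  [with A=-1, X=0]  = 4.
Change = 5 − 4 = 1.

1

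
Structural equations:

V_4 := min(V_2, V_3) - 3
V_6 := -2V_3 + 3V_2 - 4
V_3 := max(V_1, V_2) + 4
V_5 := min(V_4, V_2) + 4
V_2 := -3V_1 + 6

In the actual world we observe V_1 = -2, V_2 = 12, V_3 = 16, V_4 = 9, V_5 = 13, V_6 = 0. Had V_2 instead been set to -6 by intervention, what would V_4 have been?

Under do(V_2=-6), the mechanism V_2 := -3V_1 + 6 is discarded; V_2 is fixed at -6.
V_3 = max(V_1, V_2) + 4  [with V_1=-2, V_2=-6]  = 2
V_4 = min(V_2, V_3) - 3  [with V_2=-6, V_3=2]  = -9

-9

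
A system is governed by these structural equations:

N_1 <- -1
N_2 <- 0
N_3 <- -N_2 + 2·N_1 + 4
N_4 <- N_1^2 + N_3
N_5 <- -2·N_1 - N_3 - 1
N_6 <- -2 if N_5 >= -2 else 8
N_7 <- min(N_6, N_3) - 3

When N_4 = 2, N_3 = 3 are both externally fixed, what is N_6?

-2

The joint intervention fixes N_4 = 2, N_3 = 3, removing each variable's own equation.
N_5 = -2·N_1 - N_3 - 1  [with N_1=-1, N_3=3]  = -2
N_6 = -2 if N_5 >= -2 else 8  [with N_5=-2]  = -2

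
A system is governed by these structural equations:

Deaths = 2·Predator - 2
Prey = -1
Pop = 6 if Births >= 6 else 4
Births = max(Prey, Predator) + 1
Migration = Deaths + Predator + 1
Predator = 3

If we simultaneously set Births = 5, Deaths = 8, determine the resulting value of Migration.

Setting Births = 5, Deaths = 8 by intervention discards those variables' equations.
Migration = Deaths + Predator + 1  [with Deaths=8, Predator=3]  = 12

12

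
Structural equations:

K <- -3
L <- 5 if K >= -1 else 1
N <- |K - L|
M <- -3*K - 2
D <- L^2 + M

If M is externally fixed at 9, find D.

The intervention breaks the incoming arrows to M: M <- -3*K - 2 no longer applies, and M = 9.
L = 5 if K >= -1 else 1  [with K=-3]  = 1
D = L^2 + M  [with L=1, M=9]  = 10

10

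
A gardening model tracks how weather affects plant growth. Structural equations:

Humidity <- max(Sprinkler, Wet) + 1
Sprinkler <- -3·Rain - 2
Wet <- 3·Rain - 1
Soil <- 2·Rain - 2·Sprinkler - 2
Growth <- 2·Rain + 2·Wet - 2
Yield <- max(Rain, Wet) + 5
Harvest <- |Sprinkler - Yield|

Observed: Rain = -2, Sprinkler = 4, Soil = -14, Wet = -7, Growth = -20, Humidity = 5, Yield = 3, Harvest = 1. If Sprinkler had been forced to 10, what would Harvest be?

do(Sprinkler=10) replaces the equation Sprinkler <- -3·Rain - 2 with the constant Sprinkler = 10.
Wet = 3·Rain - 1  [with Rain=-2]  = -7
Yield = max(Rain, Wet) + 5  [with Rain=-2, Wet=-7]  = 3
Harvest = |Sprinkler - Yield|  [with Sprinkler=10, Yield=3]  = 7

7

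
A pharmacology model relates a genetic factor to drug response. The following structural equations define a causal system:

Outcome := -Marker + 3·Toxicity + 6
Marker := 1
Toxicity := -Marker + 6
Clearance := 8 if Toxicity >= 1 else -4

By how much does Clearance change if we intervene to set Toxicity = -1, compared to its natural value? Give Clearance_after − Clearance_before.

The intervention breaks the incoming arrows to Toxicity: Toxicity := -Marker + 6 no longer applies, and Toxicity = -1.
Clearance = 8 if Toxicity >= 1 else -4  [with Toxicity=-1]  = -4
Without intervention: Toxicity = -Marker + 6  [with Marker=1]  = 5; Clearance = 8 if Toxicity >= 1 else -4  [with Toxicity=5]  = 8.
Change = -4 − 8 = -12.

-12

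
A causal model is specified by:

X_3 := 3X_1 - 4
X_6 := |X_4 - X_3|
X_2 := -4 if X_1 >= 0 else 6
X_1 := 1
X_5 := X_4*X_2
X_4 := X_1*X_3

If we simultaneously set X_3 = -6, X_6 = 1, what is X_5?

The joint intervention fixes X_3 = -6, X_6 = 1, removing each variable's own equation.
X_2 = -4 if X_1 >= 0 else 6  [with X_1=1]  = -4
X_4 = X_1*X_3  [with X_1=1, X_3=-6]  = -6
X_5 = X_4*X_2  [with X_4=-6, X_2=-4]  = 24

24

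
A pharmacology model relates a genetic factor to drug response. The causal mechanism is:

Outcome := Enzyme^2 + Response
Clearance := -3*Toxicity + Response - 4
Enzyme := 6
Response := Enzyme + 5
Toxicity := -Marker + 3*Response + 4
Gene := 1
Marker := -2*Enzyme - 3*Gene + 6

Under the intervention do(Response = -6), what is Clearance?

Under do(Response=-6), the mechanism Response := Enzyme + 5 is discarded; Response is fixed at -6.
Marker = -2*Enzyme - 3*Gene + 6  [with Enzyme=6, Gene=1]  = -9
Toxicity = -Marker + 3*Response + 4  [with Marker=-9, Response=-6]  = -5
Clearance = -3*Toxicity + Response - 4  [with Toxicity=-5, Response=-6]  = 5

5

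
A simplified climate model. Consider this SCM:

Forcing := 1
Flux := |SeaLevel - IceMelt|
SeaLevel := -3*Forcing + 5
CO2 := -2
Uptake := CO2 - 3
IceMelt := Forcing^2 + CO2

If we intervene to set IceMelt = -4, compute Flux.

do(IceMelt=-4) replaces the equation IceMelt := Forcing^2 + CO2 with the constant IceMelt = -4.
SeaLevel = -3*Forcing + 5  [with Forcing=1]  = 2
Flux = |SeaLevel - IceMelt|  [with SeaLevel=2, IceMelt=-4]  = 6

6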